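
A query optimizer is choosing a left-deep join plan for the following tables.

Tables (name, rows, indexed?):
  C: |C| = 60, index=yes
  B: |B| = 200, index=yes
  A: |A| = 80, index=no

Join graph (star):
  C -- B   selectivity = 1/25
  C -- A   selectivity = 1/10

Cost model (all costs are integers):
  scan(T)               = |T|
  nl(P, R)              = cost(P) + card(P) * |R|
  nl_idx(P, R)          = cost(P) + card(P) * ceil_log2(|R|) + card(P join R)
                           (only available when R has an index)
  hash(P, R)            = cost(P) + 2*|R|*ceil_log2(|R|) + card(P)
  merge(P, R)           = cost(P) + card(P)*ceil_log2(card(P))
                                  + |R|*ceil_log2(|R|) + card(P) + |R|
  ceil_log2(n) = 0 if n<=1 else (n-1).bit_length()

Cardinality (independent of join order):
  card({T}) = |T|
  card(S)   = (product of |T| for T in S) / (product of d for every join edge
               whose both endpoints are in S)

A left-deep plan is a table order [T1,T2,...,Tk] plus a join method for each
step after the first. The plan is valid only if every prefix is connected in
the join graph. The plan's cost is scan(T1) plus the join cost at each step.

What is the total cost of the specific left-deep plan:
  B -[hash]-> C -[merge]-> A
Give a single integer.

6560

step 1: scan B: cost=200, card=200
step 2: join C via hash
    card(P join C) = 200*60/(25) = 480
    cost = 200 + 2*60*6 + 200 = 1120
step 3: join A via merge
    card(P join A) = 480*80/(10) = 3840
    cost = 1120 + 480*9 + 80*7 + 480 + 80 = 6560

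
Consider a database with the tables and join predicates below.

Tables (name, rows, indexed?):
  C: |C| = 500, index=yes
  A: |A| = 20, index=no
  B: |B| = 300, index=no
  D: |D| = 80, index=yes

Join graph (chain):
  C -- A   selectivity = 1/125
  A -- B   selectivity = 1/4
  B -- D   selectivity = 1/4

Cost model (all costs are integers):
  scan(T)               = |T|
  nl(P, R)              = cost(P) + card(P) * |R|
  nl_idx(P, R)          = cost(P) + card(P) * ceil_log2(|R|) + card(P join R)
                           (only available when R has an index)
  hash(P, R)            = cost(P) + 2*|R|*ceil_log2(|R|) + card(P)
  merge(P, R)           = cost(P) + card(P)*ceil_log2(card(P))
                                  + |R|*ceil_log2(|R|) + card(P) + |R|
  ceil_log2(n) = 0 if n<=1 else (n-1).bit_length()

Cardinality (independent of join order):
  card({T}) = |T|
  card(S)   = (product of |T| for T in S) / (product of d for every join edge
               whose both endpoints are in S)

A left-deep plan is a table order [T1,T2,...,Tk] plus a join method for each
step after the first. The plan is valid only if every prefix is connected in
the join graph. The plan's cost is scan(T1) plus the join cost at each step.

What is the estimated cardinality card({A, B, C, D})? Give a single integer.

120000

Tables in S: A(20), B(300), C(500), D(80)
Edges inside S: C-A(d=125), A-B(d=4), B-D(d=4)
numerator = 20 * 300 * 500 * 80 = 240000000
denominator = 125 * 4 * 4 = 2000
card(S) = 240000000 / 2000 = 120000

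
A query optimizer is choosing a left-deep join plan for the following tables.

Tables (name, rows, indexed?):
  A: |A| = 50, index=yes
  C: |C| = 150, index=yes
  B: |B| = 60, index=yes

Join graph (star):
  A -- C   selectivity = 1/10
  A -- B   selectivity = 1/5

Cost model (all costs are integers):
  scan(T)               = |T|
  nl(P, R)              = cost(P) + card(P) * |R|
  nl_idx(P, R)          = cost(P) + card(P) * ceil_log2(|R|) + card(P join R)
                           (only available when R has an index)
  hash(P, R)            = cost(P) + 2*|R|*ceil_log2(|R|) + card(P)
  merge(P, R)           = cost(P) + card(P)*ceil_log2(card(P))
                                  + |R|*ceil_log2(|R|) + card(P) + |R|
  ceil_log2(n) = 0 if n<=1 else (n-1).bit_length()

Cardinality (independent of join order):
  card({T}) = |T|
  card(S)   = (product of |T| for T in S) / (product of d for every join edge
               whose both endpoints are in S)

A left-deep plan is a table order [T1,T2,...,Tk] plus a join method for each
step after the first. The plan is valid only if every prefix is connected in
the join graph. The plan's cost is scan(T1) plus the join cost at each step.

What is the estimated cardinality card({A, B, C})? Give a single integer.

9000

Tables in S: A(50), B(60), C(150)
Edges inside S: A-C(d=10), A-B(d=5)
numerator = 50 * 60 * 150 = 450000
denominator = 10 * 5 = 50
card(S) = 450000 / 50 = 9000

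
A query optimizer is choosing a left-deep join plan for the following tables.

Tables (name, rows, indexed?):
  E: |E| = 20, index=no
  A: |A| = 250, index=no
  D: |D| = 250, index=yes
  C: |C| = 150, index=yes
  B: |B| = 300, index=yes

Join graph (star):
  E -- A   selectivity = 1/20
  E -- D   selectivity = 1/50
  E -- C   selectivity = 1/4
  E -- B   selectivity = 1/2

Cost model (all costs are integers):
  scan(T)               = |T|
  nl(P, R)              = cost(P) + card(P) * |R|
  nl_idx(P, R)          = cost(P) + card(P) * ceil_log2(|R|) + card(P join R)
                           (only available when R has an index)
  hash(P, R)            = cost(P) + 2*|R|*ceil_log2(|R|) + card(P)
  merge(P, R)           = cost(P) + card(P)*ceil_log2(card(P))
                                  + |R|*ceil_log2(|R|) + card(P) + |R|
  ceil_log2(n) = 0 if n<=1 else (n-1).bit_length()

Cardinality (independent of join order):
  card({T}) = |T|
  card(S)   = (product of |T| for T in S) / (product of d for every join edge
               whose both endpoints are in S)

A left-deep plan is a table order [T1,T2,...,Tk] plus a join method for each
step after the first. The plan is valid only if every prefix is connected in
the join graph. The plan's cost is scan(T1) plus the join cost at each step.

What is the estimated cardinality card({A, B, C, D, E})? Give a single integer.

Tables in S: A(250), B(300), C(150), D(250), E(20)
Edges inside S: E-A(d=20), E-D(d=50), E-C(d=4), E-B(d=2)
numerator = 250 * 300 * 150 * 250 * 20 = 56250000000
denominator = 20 * 50 * 4 * 2 = 8000
card(S) = 56250000000 / 8000 = 7031250

7031250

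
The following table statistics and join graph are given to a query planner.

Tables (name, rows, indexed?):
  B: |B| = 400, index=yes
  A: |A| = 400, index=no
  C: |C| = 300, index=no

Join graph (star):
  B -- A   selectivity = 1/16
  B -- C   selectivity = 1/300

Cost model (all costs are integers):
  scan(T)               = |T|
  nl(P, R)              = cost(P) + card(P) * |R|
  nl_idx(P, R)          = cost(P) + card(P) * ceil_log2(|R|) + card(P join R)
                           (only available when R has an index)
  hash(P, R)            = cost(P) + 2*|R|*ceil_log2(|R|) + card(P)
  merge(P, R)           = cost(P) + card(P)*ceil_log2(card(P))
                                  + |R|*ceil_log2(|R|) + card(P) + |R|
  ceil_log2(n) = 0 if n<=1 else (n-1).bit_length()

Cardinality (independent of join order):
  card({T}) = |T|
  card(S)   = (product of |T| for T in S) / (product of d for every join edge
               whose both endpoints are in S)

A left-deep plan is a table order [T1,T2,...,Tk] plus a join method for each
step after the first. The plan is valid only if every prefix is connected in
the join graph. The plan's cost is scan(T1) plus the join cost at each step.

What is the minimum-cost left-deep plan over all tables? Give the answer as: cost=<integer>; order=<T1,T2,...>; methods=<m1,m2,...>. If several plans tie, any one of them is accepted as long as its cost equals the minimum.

cost=11000; order=C,B,A; methods=nl_idx,hash

Selinger DP (subsets sized 1..n):
  {B}: scan cost=400, card=400
  {A}: scan cost=400, card=400
  {C}: scan cost=300, card=300
  {AB}: card=10000; try (B,hash)→8000, (A,hash)→8000, (B,merge)→8400, (A,merge)→8400, (B,nl_idx)→14000, (B,nl)→160400 …(+1); best=8000 via (B,hash)
  {BC}: card=400; try (B,nl_idx)→3400, (C,hash)→6200, (B,merge)→7300, (C,merge)→7400, (B,hash)→7800, (B,nl)→120300 …(+1); best=3400 via (B,nl_idx)
  {ABC}: card=10000; try (A,hash)→11000, (A,merge)→11400, (C,hash)→23400, (C,merge)→161000, (A,nl)→163400, (C,nl)→3008000; best=11000 via (A,hash)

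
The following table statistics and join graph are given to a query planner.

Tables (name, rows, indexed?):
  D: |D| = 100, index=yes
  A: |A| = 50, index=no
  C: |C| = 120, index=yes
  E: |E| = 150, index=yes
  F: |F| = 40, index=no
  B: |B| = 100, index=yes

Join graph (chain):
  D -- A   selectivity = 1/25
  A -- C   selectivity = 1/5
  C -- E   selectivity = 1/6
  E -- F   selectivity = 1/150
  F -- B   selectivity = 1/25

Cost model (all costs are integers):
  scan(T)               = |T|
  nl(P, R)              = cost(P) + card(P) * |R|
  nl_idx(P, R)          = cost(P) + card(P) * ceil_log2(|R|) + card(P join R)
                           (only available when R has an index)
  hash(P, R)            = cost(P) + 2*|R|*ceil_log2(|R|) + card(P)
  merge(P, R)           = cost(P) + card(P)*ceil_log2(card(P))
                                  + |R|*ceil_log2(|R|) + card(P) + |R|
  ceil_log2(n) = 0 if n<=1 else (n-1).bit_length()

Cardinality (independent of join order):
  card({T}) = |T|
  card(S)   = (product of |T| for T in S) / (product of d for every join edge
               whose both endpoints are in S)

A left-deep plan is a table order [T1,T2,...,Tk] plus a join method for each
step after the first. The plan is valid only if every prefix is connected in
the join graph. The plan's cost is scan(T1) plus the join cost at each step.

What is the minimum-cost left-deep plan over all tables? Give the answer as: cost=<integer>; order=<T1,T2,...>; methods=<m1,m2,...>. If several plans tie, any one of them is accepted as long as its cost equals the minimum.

cost=39880; order=F,E,B,C,A,D; methods=nl_idx,nl_idx,hash,hash,hash

Selinger DP (subsets sized 1..n):
  {D}: scan cost=100, card=100
  {A}: scan cost=50, card=50
  {C}: scan cost=120, card=120
  {E}: scan cost=150, card=150
  {F}: scan cost=40, card=40
  {B}: scan cost=100, card=100
  {AD}: card=200; try (D,nl_idx)→600, (A,hash)→800, (D,merge)→1200, (A,merge)→1250, (D,hash)→1500, (D,nl)→5050 …(+1); best=600 via (D,nl_idx)
  {AC}: card=1200; try (A,hash)→840, (C,merge)→1360, (A,merge)→1430, (C,nl_idx)→1600, (C,hash)→1780, (C,nl)→6050 …(+1); best=840 via (A,hash)
  {CE}: card=3000; try (C,hash)→1980, (E,merge)→2430, (C,merge)→2460, (E,hash)→2640, (E,nl_idx)→4080, (C,nl_idx)→4200 …(+2); best=1980 via (C,hash)
  {EF}: card=40; try (E,nl_idx)→400, (F,hash)→780, (E,merge)→1670, (F,merge)→1780, (E,hash)→2480, (E,nl)→6040 …(+1); best=400 via (E,nl_idx)
  {BF}: card=160; try (B,nl_idx)→480, (F,hash)→680, (B,merge)→1120, (F,merge)→1180, (B,hash)→1480, (B,nl)→4040 …(+1); best=480 via (B,nl_idx)
  {ACD}: card=4800; try (C,hash)→2480, (C,merge)→3360, (D,hash)→3440, (C,nl_idx)→6800, (D,nl_idx)→14040, (D,merge)→16040 …(+2); best=2480 via (C,hash)
  {ACE}: card=30000; try (E,hash)→4440, (A,hash)→5580, (E,merge)→16590, (E,nl_idx)→40440, (A,merge)→41330, (A,nl)→151980 …(+1); best=4440 via (E,hash)
  {CEF}: card=800; try (C,nl_idx)→1480, (C,merge)→1640, (C,hash)→2120, (C,nl)→5200, (F,hash)→5460, (F,merge)→41260 …(+1); best=1480 via (C,nl_idx)
  {BEF}: card=160; try (B,nl_idx)→840, (B,merge)→1480, (B,hash)→1840, (E,nl_idx)→1920, (E,hash)→3040, (E,merge)→3270 …(+2); best=840 via (B,nl_idx)
  {ACDE}: card=120000; try (E,hash)→9680, (D,hash)→35840, (E,merge)→71030, (E,nl_idx)→160880, (D,nl_idx)→334440, (D,merge)→485240 …(+2); best=9680 via (E,hash)
  {ACEF}: card=8000; try (A,hash)→2880, (A,merge)→10630, (F,hash)→34920, (A,nl)→41480, (F,merge)→484720, (F,nl)→1204440; best=2880 via (A,hash)
  {BCEF}: card=3200; try (C,hash)→2680, (C,merge)→3240, (B,hash)→3680, (C,nl_idx)→5160, (B,nl_idx)→10280, (B,merge)→11080 …(+2); best=2680 via (C,hash)
  {ACDEF}: card=32000; try (D,hash)→12280, (D,nl_idx)→90880, (D,merge)→115680, (F,hash)→130160, (D,nl)→802880, (F,merge)→2169960 …(+1); best=12280 via (D,hash)
  {ABCEF}: card=32000; try (A,hash)→6480, (B,hash)→12280, (A,merge)→44630, (B,nl_idx)→90880, (B,merge)→115680, (A,nl)→162680 …(+1); best=6480 via (A,hash)
  {ABCDEF}: card=128000; try (D,hash)→39880, (B,hash)→45680, (D,nl_idx)→358480, (B,nl_idx)→364280, (D,merge)→519280, (B,merge)→525080 …(+2); best=39880 via (D,hash)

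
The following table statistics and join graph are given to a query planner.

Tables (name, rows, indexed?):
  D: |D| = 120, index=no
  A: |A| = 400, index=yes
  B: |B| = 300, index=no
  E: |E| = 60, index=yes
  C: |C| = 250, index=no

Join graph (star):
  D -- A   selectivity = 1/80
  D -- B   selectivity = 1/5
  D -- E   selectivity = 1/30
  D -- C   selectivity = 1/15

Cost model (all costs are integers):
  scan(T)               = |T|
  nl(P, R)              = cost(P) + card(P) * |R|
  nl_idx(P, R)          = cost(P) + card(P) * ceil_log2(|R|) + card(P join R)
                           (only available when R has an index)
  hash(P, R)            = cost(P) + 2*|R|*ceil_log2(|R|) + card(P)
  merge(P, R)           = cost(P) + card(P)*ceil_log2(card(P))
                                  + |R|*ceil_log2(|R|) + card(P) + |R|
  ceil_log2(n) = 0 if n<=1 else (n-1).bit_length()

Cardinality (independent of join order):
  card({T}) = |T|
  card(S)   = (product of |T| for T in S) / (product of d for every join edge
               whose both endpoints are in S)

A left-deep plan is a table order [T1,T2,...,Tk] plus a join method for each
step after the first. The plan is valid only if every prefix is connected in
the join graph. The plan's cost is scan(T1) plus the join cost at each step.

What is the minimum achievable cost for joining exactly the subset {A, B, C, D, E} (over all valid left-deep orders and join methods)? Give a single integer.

33720

Selinger DP over subsets of {A,B,C,D,E}:
  {D}: scan cost=120, card=120
  {A}: scan cost=400, card=400
  {B}: scan cost=300, card=300
  {E}: scan cost=60, card=60
  {C}: scan cost=250, card=250
  {AD}: card=600; try (A,nl_idx)→1800, (D,hash)→2480, (A,merge)→5080, (D,merge)→5360, (A,hash)→7440, (A,nl)→48120 …(+1); best=1800 via (A,nl_idx)
  {BD}: card=7200; try (D,hash)→2280, (B,merge)→4080, (D,merge)→4260, (B,hash)→5640, (B,nl)→36120, (D,nl)→36300; best=2280 via (D,hash)
  {DE}: card=240; try (E,hash)→960, (E,nl_idx)→1080, (D,merge)→1440, (E,merge)→1500, (D,hash)→1800, (D,nl)→7260 …(+1); best=960 via (E,hash)
  {CD}: card=2000; try (D,hash)→2180, (C,merge)→3330, (D,merge)→3460, (C,hash)→4240, (C,nl)→30120, (D,nl)→30250; best=2180 via (D,hash)
  {ABD}: card=36000; try (B,hash)→7800, (B,merge)→11400, (A,hash)→16680, (A,nl_idx)→103080, (A,merge)→107080, (B,nl)→181800 …(+1); best=7800 via (B,hash)
  {ADE}: card=1200; try (E,hash)→3120, (A,nl_idx)→4320, (E,nl_idx)→6600, (A,merge)→7120, (A,hash)→8400, (E,merge)→8820 …(+2); best=3120 via (E,hash)
  {ACD}: card=10000; try (C,hash)→6400, (C,merge)→10650, (A,hash)→11380, (A,merge)→30180, (A,nl_idx)→30180, (C,nl)→151800 …(+1); best=6400 via (C,hash)
  {BDE}: card=14400; try (B,merge)→6120, (B,hash)→6600, (E,hash)→10200, (E,nl_idx)→59880, (B,nl)→72960, (E,merge)→103500 …(+1); best=6120 via (B,merge)
  {BCD}: card=120000; try (B,hash)→9580, (C,hash)→13480, (B,merge)→29180, (C,merge)→105330, (B,nl)→602180, (C,nl)→1802280; best=9580 via (B,hash)
  {CDE}: card=4000; try (E,hash)→4900, (C,hash)→5200, (C,merge)→5370, (E,nl_idx)→18180, (E,merge)→26600, (C,nl)→60960 …(+1); best=4900 via (E,hash)
  {ABDE}: card=72000; try (B,hash)→9720, (B,merge)→20520, (A,hash)→27720, (E,hash)→44520, (A,nl_idx)→207720, (A,merge)→226120 …(+5); best=9720 via (B,hash)
  {ABCD}: card=600000; try (B,hash)→21800, (C,hash)→47800, (A,hash)→136780, (B,merge)→159400, (C,merge)→622050, (A,nl_idx)→1689580 …(+4); best=21800 via (B,hash)
  {ACDE}: card=20000; try (C,hash)→8320, (A,hash)→16100, (E,hash)→17120, (C,merge)→19770, (A,merge)→60900, (A,nl_idx)→60900 …(+5); best=8320 via (C,hash)
  {BCDE}: card=240000; try (B,hash)→14300, (C,hash)→24520, (B,merge)→59900, (E,hash)→130300, (C,merge)→224370, (E,nl_idx)→969580 …(+4); best=14300 via (B,hash)
  {ABCDE}: card=1200000; try (B,hash)→33720, (C,hash)→85720, (A,hash)→261500, (B,merge)→331320, (E,hash)→622520, (C,merge)→1307970 …(+8); best=33720 via (B,hash)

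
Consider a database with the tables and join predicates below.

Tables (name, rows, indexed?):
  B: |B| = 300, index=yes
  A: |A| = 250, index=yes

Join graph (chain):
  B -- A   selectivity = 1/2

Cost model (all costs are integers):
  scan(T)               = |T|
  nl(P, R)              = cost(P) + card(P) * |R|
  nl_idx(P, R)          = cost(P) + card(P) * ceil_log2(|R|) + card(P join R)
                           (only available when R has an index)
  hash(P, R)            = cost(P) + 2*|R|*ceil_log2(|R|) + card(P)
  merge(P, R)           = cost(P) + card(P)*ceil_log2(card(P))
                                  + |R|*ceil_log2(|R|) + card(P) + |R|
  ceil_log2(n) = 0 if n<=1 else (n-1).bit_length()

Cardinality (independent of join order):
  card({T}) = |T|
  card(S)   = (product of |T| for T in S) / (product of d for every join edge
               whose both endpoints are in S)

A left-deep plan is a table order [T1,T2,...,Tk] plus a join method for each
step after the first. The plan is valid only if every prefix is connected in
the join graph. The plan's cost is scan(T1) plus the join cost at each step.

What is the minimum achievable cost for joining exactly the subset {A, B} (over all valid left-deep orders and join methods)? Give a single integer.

Selinger DP over subsets of {A,B}:
  {B}: scan cost=300, card=300
  {A}: scan cost=250, card=250
  {AB}: card=37500; try (A,hash)→4600, (B,merge)→5500, (A,merge)→5550, (B,hash)→5900, (B,nl_idx)→40000, (A,nl_idx)→40200 …(+2); best=4600 via (A,hash)

4600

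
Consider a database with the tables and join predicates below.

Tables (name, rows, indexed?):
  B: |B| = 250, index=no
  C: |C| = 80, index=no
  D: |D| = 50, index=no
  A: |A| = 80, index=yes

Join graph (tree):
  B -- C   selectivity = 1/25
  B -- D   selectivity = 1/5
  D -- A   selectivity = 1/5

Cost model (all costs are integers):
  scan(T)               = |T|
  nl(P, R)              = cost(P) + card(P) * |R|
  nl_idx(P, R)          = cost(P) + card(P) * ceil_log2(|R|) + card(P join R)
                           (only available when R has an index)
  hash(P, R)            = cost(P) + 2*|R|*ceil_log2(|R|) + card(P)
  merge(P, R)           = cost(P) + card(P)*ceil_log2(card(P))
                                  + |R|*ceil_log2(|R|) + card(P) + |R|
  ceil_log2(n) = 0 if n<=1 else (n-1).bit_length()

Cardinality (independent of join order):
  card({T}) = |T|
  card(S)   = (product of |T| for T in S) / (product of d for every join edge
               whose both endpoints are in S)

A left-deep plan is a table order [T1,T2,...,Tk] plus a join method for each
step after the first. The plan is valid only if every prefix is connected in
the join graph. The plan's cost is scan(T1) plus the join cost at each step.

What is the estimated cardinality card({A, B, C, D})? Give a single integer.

128000

Tables in S: A(80), B(250), C(80), D(50)
Edges inside S: B-C(d=25), B-D(d=5), D-A(d=5)
numerator = 80 * 250 * 80 * 50 = 80000000
denominator = 25 * 5 * 5 = 625
card(S) = 80000000 / 625 = 128000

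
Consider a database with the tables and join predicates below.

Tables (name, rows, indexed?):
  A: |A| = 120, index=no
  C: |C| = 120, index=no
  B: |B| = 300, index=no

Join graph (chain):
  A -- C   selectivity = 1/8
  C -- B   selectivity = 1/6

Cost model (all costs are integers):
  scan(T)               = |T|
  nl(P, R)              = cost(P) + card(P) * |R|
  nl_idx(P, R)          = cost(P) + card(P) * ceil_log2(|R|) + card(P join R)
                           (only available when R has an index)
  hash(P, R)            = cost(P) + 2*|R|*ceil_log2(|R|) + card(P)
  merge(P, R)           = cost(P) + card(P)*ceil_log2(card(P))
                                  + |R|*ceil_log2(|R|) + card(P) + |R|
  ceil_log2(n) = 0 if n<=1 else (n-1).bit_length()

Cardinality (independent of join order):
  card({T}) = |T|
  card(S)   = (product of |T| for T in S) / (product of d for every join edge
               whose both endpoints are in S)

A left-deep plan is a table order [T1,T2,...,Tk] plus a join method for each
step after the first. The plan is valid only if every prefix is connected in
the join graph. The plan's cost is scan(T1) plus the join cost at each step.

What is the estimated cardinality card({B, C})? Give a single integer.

Tables in S: B(300), C(120)
Edges inside S: C-B(d=6)
numerator = 300 * 120 = 36000
denominator = 6 = 6
card(S) = 36000 / 6 = 6000

6000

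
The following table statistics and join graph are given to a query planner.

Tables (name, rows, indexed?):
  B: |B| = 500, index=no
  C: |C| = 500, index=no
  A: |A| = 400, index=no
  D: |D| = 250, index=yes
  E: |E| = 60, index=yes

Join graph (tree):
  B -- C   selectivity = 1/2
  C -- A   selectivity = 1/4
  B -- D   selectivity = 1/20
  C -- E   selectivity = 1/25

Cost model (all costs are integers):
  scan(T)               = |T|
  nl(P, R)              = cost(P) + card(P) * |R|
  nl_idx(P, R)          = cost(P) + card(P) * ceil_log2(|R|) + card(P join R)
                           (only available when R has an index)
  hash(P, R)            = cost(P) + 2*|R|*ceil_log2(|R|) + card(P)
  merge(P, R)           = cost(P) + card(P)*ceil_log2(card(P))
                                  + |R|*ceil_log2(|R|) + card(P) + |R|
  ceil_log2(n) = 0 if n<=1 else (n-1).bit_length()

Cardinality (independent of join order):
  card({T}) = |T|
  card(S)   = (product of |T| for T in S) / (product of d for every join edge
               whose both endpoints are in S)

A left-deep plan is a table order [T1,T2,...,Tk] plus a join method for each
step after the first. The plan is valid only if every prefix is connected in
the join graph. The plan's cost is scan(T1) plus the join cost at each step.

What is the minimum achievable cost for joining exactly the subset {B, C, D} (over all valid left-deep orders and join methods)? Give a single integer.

20250

Selinger DP over subsets of {B,C,D}:
  {B}: scan cost=500, card=500
  {C}: scan cost=500, card=500
  {D}: scan cost=250, card=250
  {BC}: card=125000; try (C,hash)→10000, (B,hash)→10000, (C,merge)→10500, (B,merge)→10500, (C,nl)→250500, (B,nl)→250500; best=10000 via (C,hash)
  {BD}: card=6250; try (D,hash)→5000, (B,merge)→7500, (D,merge)→7750, (B,hash)→9500, (D,nl_idx)→10750, (B,nl)→125250 …(+1); best=5000 via (D,hash)
  {BCD}: card=1562500; try (C,hash)→20250, (C,merge)→97500, (D,hash)→139000, (D,merge)→2262250, (D,nl_idx)→2572500, (C,nl)→3130000 …(+1); best=20250 via (C,hash)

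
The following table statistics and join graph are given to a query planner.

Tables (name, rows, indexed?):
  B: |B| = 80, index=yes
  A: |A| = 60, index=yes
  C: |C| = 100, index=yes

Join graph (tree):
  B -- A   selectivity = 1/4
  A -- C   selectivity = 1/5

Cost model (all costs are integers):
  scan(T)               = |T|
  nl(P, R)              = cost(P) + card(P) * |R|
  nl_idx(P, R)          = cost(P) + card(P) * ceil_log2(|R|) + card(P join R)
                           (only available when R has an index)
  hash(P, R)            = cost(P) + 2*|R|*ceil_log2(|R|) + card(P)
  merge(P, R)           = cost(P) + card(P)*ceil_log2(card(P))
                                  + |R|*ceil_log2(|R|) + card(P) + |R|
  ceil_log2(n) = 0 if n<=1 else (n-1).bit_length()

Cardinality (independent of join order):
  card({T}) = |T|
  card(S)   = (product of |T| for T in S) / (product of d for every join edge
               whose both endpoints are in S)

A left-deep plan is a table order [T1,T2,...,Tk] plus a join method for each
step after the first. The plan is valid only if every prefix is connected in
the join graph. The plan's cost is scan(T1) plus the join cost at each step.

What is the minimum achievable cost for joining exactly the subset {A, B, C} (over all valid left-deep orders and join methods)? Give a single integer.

3240

Selinger DP over subsets of {A,B,C}:
  {B}: scan cost=80, card=80
  {A}: scan cost=60, card=60
  {C}: scan cost=100, card=100
  {AB}: card=1200; try (A,hash)→880, (B,merge)→1120, (A,merge)→1140, (B,hash)→1240, (B,nl_idx)→1680, (A,nl_idx)→1760 …(+2); best=880 via (A,hash)
  {AC}: card=1200; try (A,hash)→920, (C,merge)→1280, (A,merge)→1320, (C,hash)→1520, (C,nl_idx)→1680, (A,nl_idx)→1900 …(+2); best=920 via (A,hash)
  {ABC}: card=24000; try (B,hash)→3240, (C,hash)→3480, (B,merge)→15960, (C,merge)→16080, (C,nl_idx)→33280, (B,nl_idx)→33320 …(+2); best=3240 via (B,hash)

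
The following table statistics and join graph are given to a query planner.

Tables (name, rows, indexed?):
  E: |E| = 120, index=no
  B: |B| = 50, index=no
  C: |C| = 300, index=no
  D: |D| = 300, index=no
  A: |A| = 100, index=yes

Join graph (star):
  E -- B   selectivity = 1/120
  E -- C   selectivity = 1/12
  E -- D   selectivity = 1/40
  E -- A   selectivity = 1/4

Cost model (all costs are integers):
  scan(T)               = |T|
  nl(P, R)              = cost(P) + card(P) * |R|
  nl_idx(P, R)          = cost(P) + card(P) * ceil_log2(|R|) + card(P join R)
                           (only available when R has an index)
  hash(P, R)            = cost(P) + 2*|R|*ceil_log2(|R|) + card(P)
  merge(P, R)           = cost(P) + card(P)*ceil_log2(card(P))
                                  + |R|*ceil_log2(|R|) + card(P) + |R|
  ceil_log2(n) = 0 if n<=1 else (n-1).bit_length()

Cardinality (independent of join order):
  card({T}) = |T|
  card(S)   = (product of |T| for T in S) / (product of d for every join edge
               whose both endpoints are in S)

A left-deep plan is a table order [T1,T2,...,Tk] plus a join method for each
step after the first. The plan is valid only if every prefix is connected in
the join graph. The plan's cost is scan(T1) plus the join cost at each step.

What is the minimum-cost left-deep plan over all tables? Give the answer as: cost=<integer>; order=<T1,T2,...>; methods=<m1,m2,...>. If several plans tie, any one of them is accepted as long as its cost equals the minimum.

Selinger DP (subsets sized 1..n):
  {E}: scan cost=120, card=120
  {B}: scan cost=50, card=50
  {C}: scan cost=300, card=300
  {D}: scan cost=300, card=300
  {A}: scan cost=100, card=100
  {BE}: card=50; try (B,hash)→840, (E,merge)→1360, (B,merge)→1430, (E,hash)→1780, (E,nl)→6050, (B,nl)→6120; best=840 via (B,hash)
  {CE}: card=3000; try (E,hash)→2280, (C,merge)→4080, (E,merge)→4260, (C,hash)→5640, (C,nl)→36120, (E,nl)→36300; best=2280 via (E,hash)
  {DE}: card=900; try (E,hash)→2280, (D,merge)→4080, (E,merge)→4260, (D,hash)→5640, (D,nl)→36120, (E,nl)→36300; best=2280 via (E,hash)
  {AE}: card=3000; try (A,hash)→1640, (E,merge)→1860, (E,hash)→1880, (A,merge)→1880, (A,nl_idx)→3960, (E,nl)→12100 …(+1); best=1640 via (A,hash)
  {BCE}: card=1250; try (C,merge)→4190, (B,hash)→5880, (C,hash)→6290, (C,nl)→15840, (B,merge)→41630, (B,nl)→152280; best=4190 via (C,merge)
  {BDE}: card=375; try (B,hash)→3780, (D,merge)→4190, (D,hash)→6290, (B,merge)→12530, (D,nl)→15840, (B,nl)→47280; best=3780 via (B,hash)
  {ABE}: card=1250; try (A,merge)→1990, (A,hash)→2290, (A,nl_idx)→2440, (B,hash)→5240, (A,nl)→5840, (B,merge)→40990 …(+1); best=1990 via (A,merge)
  {CDE}: card=22500; try (C,hash)→8580, (D,hash)→10680, (C,merge)→15180, (D,merge)→44280, (C,nl)→272280, (D,nl)→902280; best=8580 via (C,hash)
  {ACE}: card=75000; try (A,hash)→6680, (C,hash)→10040, (A,merge)→42080, (C,merge)→43640, (A,nl_idx)→98280, (A,nl)→302280 …(+1); best=6680 via (A,hash)
  {ADE}: card=22500; try (A,hash)→4580, (D,hash)→10040, (A,merge)→12980, (A,nl_idx)→31080, (D,merge)→43640, (A,nl)→92280 …(+1); best=4580 via (A,hash)
  {BCDE}: card=9375; try (C,hash)→9555, (C,merge)→10530, (D,hash)→10840, (D,merge)→22190, (B,hash)→31680, (C,nl)→116280 …(+3); best=9555 via (C,hash)
  {ABCE}: card=31250; try (A,hash)→6840, (C,hash)→8640, (C,merge)→19990, (A,merge)→19990, (A,nl_idx)→44190, (B,hash)→82280 …(+4); best=6840 via (A,hash)
  {ABDE}: card=9375; try (A,hash)→5555, (A,merge)→8330, (D,hash)→8640, (A,nl_idx)→15780, (D,merge)→19990, (B,hash)→27680 …(+4); best=5555 via (A,hash)
  {ACDE}: card=562500; try (C,hash)→32480, (A,hash)→32480, (D,hash)→87080, (C,merge)→367580, (A,merge)→369380, (A,nl_idx)→728580 …(+4); best=32480 via (C,hash)
  {ABCDE}: card=234375; try (C,hash)→20330, (A,hash)→20330, (D,hash)→43490, (C,merge)→149180, (A,merge)→150980, (A,nl_idx)→309555 …(+7); best=20330 via (C,hash)

cost=20330; order=D,E,B,A,C; methods=hash,hash,hash,hash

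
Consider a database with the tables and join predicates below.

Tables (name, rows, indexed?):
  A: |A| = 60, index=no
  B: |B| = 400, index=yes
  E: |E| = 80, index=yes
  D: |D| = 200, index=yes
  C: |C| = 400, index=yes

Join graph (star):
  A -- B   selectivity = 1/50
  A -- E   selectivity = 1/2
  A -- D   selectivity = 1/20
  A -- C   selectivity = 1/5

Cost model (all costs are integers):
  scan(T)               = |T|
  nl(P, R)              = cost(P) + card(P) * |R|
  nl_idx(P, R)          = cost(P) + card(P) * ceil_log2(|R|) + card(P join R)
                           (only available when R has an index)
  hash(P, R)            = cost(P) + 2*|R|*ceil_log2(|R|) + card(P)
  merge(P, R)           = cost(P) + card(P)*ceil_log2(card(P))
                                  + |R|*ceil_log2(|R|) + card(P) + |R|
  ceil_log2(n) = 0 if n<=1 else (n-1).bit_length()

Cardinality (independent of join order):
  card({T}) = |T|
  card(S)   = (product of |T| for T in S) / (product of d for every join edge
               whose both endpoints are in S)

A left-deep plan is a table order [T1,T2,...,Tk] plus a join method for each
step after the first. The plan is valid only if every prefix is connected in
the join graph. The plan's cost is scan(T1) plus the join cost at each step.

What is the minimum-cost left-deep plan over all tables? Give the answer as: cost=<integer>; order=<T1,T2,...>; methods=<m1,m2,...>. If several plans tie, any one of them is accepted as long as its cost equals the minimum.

Selinger DP (subsets sized 1..n):
  {A}: scan cost=60, card=60
  {B}: scan cost=400, card=400
  {E}: scan cost=80, card=80
  {D}: scan cost=200, card=200
  {C}: scan cost=400, card=400
  {AB}: card=480; try (B,nl_idx)→1080, (A,hash)→1520, (B,merge)→4480, (A,merge)→4820, (B,hash)→7320, (B,nl)→24060 …(+1); best=1080 via (B,nl_idx)
  {AE}: card=2400; try (A,hash)→880, (E,merge)→1120, (A,merge)→1140, (E,hash)→1240, (E,nl_idx)→2880, (E,nl)→4860 …(+1); best=880 via (A,hash)
  {AD}: card=600; try (A,hash)→1120, (D,nl_idx)→1140, (D,merge)→2280, (A,merge)→2420, (D,hash)→3320, (D,nl)→12060 …(+1); best=1120 via (A,hash)
  {AC}: card=4800; try (A,hash)→1520, (C,merge)→4480, (A,merge)→4820, (C,nl_idx)→5400, (C,hash)→7320, (C,nl)→24060 …(+1); best=1520 via (A,hash)
  {ABE}: card=19200; try (E,hash)→2680, (E,merge)→6520, (B,hash)→10480, (E,nl_idx)→23640, (B,merge)→36080, (E,nl)→39480 …(+2); best=2680 via (E,hash)
  {ABD}: card=4800; try (D,hash)→4760, (D,merge)→7680, (B,hash)→8920, (D,nl_idx)→9720, (B,nl_idx)→11320, (B,merge)→11720 …(+2); best=4760 via (D,hash)
  {ABC}: card=38400; try (C,hash)→8760, (C,merge)→9880, (B,hash)→13520, (C,nl_idx)→43800, (B,merge)→72720, (B,nl_idx)→83120 …(+2); best=8760 via (C,hash)
  {ADE}: card=24000; try (E,hash)→2840, (D,hash)→6480, (E,merge)→8360, (E,nl_idx)→29320, (D,merge)→33880, (D,nl_idx)→44080 …(+2); best=2840 via (E,hash)
  {ACE}: card=192000; try (E,hash)→7440, (C,hash)→10480, (C,merge)→36080, (E,merge)→69360, (C,nl_idx)→214480, (E,nl_idx)→227120 …(+2); best=7440 via (E,hash)
  {ACD}: card=48000; try (C,hash)→8920, (D,hash)→9520, (C,merge)→11720, (C,nl_idx)→54520, (D,merge)→70520, (D,nl_idx)→87920 …(+2); best=8920 via (C,hash)
  {ABDE}: card=192000; try (E,hash)→10680, (D,hash)→25080, (B,hash)→34040, (E,merge)→72600, (E,nl_idx)→230360, (D,merge)→311680 …(+6); best=10680 via (E,hash)
  {ABCE}: card=1536000; try (C,hash)→29080, (E,hash)→48280, (B,hash)→206640, (C,merge)→313880, (E,merge)→662200, (C,nl_idx)→1711480 …(+6); best=29080 via (C,hash)
  {ABCD}: card=384000; try (C,hash)→16760, (D,hash)→50360, (B,hash)→64120, (C,merge)→75960, (C,nl_idx)→431960, (D,merge)→663360 …(+6); best=16760 via (C,hash)
  {ACDE}: card=1920000; try (C,hash)→34040, (E,hash)→58040, (D,hash)→202640, (C,merge)→390840, (E,merge)→825560, (C,nl_idx)→2138840 …(+6); best=34040 via (C,hash)
  {ABCDE}: card=15360000; try (C,hash)→209880, (E,hash)→401880, (D,hash)→1568280, (B,hash)→1961240, (C,merge)→3662680, (E,merge)→7697400 …(+10); best=209880 via (C,hash)

cost=209880; order=A,B,D,E,C; methods=nl_idx,hash,hash,hash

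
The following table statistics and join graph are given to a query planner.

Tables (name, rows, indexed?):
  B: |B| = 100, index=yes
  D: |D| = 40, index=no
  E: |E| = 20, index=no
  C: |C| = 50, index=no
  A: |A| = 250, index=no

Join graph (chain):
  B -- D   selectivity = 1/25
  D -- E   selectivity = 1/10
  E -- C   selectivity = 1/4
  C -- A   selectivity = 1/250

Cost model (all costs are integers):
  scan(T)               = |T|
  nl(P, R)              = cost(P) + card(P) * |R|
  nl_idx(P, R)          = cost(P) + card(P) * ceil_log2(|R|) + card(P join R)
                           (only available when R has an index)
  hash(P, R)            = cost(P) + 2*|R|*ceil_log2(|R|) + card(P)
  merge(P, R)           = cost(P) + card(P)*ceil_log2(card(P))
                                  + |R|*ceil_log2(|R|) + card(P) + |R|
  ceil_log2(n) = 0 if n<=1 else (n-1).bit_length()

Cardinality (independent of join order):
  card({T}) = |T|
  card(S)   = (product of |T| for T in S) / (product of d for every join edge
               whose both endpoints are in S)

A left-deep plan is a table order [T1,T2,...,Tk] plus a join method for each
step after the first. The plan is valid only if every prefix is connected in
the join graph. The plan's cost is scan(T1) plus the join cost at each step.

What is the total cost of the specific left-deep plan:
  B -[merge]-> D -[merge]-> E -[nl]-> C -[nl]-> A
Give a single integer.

1018740

step 1: scan B: cost=100, card=100
step 2: join D via merge
    card(P join D) = 100*40/(25) = 160
    cost = 100 + 100*7 + 40*6 + 100 + 40 = 1180
step 3: join E via merge
    card(P join E) = 160*20/(10) = 320
    cost = 1180 + 160*8 + 20*5 + 160 + 20 = 2740
step 4: join C via nl
    card(P join C) = 320*50/(4) = 4000
    cost = 2740 + 320*50 = 18740
step 5: join A via nl
    card(P join A) = 4000*250/(250) = 4000
    cost = 18740 + 4000*250 = 1018740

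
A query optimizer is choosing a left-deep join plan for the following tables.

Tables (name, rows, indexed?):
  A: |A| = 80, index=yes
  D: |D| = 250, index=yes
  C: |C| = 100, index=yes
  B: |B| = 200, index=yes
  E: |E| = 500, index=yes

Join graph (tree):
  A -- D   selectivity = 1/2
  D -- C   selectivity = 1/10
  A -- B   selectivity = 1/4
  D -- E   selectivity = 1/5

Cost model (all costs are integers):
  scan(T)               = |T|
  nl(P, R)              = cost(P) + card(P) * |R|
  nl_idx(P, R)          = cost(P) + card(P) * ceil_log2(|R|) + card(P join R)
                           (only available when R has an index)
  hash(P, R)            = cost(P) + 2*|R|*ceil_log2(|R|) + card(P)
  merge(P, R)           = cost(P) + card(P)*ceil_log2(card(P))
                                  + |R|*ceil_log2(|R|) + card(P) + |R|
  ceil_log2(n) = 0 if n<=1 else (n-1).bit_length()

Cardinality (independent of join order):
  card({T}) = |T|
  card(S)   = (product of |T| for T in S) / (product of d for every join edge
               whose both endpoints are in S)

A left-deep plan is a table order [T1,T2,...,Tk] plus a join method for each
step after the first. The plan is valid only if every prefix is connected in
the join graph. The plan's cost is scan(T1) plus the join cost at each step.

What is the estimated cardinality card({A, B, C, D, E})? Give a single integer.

500000000

Tables in S: A(80), B(200), C(100), D(250), E(500)
Edges inside S: A-D(d=2), D-C(d=10), A-B(d=4), D-E(d=5)
numerator = 80 * 200 * 100 * 250 * 500 = 200000000000
denominator = 2 * 10 * 4 * 5 = 400
card(S) = 200000000000 / 400 = 500000000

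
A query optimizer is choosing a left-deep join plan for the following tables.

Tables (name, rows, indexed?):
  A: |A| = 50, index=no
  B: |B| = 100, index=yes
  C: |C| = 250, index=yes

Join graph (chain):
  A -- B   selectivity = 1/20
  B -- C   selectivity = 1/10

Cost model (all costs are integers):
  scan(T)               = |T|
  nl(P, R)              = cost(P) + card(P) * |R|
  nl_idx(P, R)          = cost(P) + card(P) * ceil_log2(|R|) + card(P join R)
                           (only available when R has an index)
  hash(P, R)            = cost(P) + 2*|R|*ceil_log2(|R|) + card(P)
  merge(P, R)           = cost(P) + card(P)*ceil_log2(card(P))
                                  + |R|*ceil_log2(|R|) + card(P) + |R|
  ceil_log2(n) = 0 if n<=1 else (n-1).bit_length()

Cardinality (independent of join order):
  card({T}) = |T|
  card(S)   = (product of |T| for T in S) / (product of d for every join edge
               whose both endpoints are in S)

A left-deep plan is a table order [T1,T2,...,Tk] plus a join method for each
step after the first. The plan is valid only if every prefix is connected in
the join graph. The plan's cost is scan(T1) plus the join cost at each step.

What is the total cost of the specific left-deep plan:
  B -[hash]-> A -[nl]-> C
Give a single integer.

step 1: scan B: cost=100, card=100
step 2: join A via hash
    card(P join A) = 100*50/(20) = 250
    cost = 100 + 2*50*6 + 100 = 800
step 3: join C via nl
    card(P join C) = 250*250/(10) = 6250
    cost = 800 + 250*250 = 63300

63300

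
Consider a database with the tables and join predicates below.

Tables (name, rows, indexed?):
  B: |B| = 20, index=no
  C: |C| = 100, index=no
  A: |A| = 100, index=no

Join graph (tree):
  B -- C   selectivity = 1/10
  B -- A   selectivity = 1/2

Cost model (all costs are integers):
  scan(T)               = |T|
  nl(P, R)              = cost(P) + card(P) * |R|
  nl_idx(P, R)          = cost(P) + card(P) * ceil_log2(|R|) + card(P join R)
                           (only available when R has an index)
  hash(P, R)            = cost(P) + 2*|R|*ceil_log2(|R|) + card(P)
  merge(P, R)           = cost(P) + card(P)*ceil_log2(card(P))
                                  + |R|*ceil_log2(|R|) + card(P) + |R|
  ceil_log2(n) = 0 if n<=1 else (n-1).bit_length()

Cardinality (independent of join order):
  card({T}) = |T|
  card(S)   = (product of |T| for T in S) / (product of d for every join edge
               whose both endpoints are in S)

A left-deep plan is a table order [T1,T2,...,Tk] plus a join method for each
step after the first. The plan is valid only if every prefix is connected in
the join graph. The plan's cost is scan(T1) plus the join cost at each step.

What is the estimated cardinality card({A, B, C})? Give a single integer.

Tables in S: A(100), B(20), C(100)
Edges inside S: B-C(d=10), B-A(d=2)
numerator = 100 * 20 * 100 = 200000
denominator = 10 * 2 = 20
card(S) = 200000 / 20 = 10000

10000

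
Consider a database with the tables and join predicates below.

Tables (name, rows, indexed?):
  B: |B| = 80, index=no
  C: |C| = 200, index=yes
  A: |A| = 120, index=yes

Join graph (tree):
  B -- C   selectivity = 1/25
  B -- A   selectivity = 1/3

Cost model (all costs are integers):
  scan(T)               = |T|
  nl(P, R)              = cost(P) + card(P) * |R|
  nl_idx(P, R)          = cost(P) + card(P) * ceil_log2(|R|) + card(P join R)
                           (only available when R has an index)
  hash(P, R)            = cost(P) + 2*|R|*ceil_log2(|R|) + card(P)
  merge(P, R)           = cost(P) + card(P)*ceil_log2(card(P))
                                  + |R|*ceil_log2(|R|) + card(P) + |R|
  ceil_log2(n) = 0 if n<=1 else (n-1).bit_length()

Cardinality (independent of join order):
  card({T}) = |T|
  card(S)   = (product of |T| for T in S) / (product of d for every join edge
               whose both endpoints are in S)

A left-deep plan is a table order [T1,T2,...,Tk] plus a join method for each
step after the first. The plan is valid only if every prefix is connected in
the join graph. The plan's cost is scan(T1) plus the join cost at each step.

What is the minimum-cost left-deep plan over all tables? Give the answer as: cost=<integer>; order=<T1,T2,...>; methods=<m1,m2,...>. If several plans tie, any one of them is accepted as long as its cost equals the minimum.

cost=3680; order=B,C,A; methods=nl_idx,hash

Selinger DP (subsets sized 1..n):
  {B}: scan cost=80, card=80
  {C}: scan cost=200, card=200
  {A}: scan cost=120, card=120
  {BC}: card=640; try (C,nl_idx)→1360, (B,hash)→1520, (C,merge)→2520, (B,merge)→2640, (C,hash)→3360, (C,nl)→16080 …(+1); best=1360 via (C,nl_idx)
  {AB}: card=3200; try (B,hash)→1360, (A,merge)→1680, (B,merge)→1720, (A,hash)→1840, (A,nl_idx)→3840, (A,nl)→9680 …(+1); best=1360 via (B,hash)
  {ABC}: card=25600; try (A,hash)→3680, (C,hash)→7760, (A,merge)→9360, (A,nl_idx)→31440, (C,merge)→44760, (C,nl_idx)→52560 …(+2); best=3680 via (A,hash)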